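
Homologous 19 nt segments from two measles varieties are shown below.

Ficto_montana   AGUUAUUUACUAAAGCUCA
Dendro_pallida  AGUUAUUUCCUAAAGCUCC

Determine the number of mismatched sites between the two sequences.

Mismatches occur at site 9 (A↔C), site 19 (A↔C).
That gives 2 mismatches out of 19 aligned sites, so the Hamming distance is 2.

2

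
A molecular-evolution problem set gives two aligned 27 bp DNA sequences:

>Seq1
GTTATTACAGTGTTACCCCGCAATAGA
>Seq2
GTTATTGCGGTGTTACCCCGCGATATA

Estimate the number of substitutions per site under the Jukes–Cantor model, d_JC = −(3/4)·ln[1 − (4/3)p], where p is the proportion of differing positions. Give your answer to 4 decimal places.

Differing sites — 7:A/G; 9:A/G; 22:A/G; 26:G/T.
p = 4/27 = 0.148148.
d = −0.75 · ln(1 − (4/3)·0.148148) = −0.75 · ln(0.802469) = −0.75 · (-0.220062) = 0.1650.

0.1650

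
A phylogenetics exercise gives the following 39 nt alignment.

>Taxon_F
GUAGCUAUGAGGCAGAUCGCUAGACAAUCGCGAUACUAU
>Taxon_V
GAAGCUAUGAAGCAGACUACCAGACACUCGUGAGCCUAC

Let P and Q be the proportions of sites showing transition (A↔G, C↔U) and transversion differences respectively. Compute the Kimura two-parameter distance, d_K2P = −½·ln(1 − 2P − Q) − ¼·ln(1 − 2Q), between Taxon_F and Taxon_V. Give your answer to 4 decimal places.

0.3669

The sequences differ at positions 2 (U/A, transversion), 11 (G/A, transition), 17 (U/C, transition), 18 (C/U, transition), 19 (G/A, transition), 21 (U/C, transition), 27 (A/C, transversion), 31 (C/U, transition), 34 (U/G, transversion), 35 (A/C, transversion), 39 (U/C, transition).
Of the 11 differences, 7 transitions and 4 transversions over 39 sites: P = 7/39 = 0.179487, Q = 4/39 = 0.102564.
d = −0.5·ln(0.538462) − 0.25·ln(0.794872) = −0.5·(-0.619038) − 0.25·(-0.229574) = 0.3669.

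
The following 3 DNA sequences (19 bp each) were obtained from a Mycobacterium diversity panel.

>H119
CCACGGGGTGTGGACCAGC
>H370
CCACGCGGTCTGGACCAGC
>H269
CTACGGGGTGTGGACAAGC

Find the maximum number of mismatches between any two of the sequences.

4

Pairwise Hamming distances:
  H119 vs H370: 2
  H119 vs H269: 2
  H370 vs H269: 4
The largest is 4, between H370 and H269.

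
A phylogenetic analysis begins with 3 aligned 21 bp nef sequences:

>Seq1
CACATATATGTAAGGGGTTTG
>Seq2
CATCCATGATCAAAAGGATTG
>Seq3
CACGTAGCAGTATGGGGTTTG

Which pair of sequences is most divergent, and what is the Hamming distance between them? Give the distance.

11

Pairwise Hamming distances:
  Seq1 vs Seq2: 10
  Seq1 vs Seq3: 5
  Seq2 vs Seq3: 11
The largest is 11, between Seq2 and Seq3.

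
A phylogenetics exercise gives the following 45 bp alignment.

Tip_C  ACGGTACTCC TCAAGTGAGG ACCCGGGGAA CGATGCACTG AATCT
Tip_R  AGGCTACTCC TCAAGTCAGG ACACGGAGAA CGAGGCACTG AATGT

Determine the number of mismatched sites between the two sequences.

Mismatches occur at site 2 (C→G), site 4 (G→C), site 17 (G→C), site 23 (C→A), site 27 (G→A), site 34 (T→G), site 44 (C→G).
That gives 7 mismatches out of 45 aligned sites, so the Hamming distance is 7.

7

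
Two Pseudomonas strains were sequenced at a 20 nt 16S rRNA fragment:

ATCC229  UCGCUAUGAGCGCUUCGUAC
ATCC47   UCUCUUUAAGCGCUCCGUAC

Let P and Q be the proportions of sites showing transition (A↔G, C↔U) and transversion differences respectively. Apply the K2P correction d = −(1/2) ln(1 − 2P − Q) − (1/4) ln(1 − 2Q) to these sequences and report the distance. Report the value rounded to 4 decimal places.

Mismatches occur at site 3 (G→U, transversion), site 6 (A→U, transversion), site 8 (G→A, transition), site 15 (U→C, transition).
Of the 4 differences, 2 transitions and 2 transversions over 20 sites: P = 2/20 = 0.100000, Q = 2/20 = 0.100000.
d = −0.5·ln(0.700000) − 0.25·ln(0.800000) = −0.5·(-0.356675) − 0.25·(-0.223144) = 0.2341.

0.2341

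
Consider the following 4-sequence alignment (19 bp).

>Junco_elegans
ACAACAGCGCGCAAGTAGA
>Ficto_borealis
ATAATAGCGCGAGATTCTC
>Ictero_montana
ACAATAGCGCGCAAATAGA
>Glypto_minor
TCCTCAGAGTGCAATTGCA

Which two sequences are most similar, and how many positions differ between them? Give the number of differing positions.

Pairwise Hamming distances:
  Junco_elegans vs Ficto_borealis: 8
  Junco_elegans vs Ictero_montana: 2
  Junco_elegans vs Glypto_minor: 8
  Ficto_borealis vs Ictero_montana: 7
  Ficto_borealis vs Glypto_minor: 12
  Ictero_montana vs Glypto_minor: 9
The smallest is 2, between Junco_elegans and Ictero_montana.

2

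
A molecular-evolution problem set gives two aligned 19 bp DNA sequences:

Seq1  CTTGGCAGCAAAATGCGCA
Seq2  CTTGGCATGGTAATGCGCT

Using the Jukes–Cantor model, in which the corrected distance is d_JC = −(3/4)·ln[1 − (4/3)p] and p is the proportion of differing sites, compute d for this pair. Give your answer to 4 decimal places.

0.3241

Differing sites — 8:G/T; 9:C/G; 10:A/G; 11:A/T; 19:A/T.
p = 5/19 = 0.263158.
d = −0.75 · ln(1 − (4/3)·0.263158) = −0.75 · ln(0.649123) = −0.75 · (-0.432133) = 0.3241.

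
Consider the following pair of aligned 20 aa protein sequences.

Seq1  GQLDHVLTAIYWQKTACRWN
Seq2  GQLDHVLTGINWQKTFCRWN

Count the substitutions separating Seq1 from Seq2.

Differing sites — 9:A/G; 11:Y/N; 16:A/F.
That gives 3 mismatches out of 20 aligned sites, so the Hamming distance is 3.

3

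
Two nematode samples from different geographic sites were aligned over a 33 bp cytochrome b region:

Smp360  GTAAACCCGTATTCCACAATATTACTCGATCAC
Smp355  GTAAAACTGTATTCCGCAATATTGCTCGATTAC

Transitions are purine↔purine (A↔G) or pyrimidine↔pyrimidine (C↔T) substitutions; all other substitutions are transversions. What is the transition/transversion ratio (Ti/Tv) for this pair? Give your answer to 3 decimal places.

4.000

Differing sites — 6:C/A (Tv); 8:C/T (Ti); 16:A/G (Ti); 24:A/G (Ti); 31:C/T (Ti).
Of the 5 differences, 4 transitions and 1 transversion, so Ti/Tv = 4/1 = 4.000.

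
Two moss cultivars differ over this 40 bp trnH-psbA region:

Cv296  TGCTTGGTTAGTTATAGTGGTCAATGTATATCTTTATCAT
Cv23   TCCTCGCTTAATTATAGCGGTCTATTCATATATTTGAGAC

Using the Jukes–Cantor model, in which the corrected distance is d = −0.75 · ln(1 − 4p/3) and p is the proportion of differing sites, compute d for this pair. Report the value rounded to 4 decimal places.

0.4260

Differing sites — 2:G/C; 5:T/C; 7:G/C; 11:G/A; 18:T/C; 23:A/T; 26:G/T; 27:T/C; 32:C/A; 36:A/G; 37:T/A; 38:C/G; 40:T/C.
p = 13/40 = 0.325000.
d = −0.75 · ln(1 − (4/3)·0.325000) = −0.75 · ln(0.566667) = −0.75 · (-0.567983) = 0.4260.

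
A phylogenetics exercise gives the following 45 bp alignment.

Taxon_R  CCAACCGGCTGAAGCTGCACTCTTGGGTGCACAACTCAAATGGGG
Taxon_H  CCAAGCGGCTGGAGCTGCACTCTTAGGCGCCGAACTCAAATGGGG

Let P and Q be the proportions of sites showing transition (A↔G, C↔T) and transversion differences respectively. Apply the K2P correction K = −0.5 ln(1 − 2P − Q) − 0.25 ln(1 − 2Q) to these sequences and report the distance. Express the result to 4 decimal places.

The sequences differ at positions 5 (C/G, transversion), 12 (A/G, transition), 25 (G/A, transition), 28 (T/C, transition), 31 (A/C, transversion), 32 (C/G, transversion).
Of the 6 differences, 3 transitions and 3 transversions over 45 sites: P = 3/45 = 0.066667, Q = 3/45 = 0.066667.
d = −0.5·ln(0.799999) − 0.25·ln(0.866666) = −0.5·(-0.223145) − 0.25·(-0.143102) = 0.1473.

0.1473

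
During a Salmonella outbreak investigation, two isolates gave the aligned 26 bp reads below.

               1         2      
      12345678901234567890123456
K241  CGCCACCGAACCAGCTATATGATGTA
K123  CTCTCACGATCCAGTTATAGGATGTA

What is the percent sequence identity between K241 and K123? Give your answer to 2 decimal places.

73.08%

The sequences differ at positions 2 (G/T), 4 (C/T), 5 (A/C), 6 (C/A), 10 (A/T), 15 (C/T), 20 (T/G).
19 of the 26 sites match, so the percent identity is 19/26 × 100 = 73.08%.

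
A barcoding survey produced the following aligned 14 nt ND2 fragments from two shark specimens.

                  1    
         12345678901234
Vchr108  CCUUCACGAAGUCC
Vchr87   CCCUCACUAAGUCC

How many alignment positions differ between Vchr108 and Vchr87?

2

The sequences differ at positions 3 (U/C), 8 (G/U).
That gives 2 mismatches out of 14 aligned sites, so the Hamming distance is 2.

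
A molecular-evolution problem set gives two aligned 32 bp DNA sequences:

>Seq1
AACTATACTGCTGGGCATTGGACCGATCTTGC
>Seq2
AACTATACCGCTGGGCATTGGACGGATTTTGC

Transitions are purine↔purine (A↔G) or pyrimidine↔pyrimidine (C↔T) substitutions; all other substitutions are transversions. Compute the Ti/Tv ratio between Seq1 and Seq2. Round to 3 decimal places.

2.000

Mismatches occur at site 9 (T↔C, transition), site 24 (C↔G, transversion), site 28 (C↔T, transition).
Of the 3 differences, 2 transitions and 1 transversion, so Ti/Tv = 2/1 = 2.000.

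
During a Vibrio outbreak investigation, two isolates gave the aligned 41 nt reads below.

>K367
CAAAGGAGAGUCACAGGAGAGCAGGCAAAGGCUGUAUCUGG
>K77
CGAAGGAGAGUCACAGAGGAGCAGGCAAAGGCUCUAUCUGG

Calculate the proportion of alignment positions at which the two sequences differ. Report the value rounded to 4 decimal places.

The sequences differ at positions 2 (A/G), 17 (G/A), 18 (A/G), 34 (G/C).
There are 4 differences over 41 sites, so p = 4/41 = 0.0976.

0.0976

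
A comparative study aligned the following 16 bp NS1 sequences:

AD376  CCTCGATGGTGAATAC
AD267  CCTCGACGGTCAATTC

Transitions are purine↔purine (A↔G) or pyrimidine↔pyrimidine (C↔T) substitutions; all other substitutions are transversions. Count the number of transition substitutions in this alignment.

1

The sequences differ at positions 7 (T/C, transition), 11 (G/C, transversion), 15 (A/T, transversion).
Of the 3 differences, 1 transition and 2 transversions, so the answer is 1.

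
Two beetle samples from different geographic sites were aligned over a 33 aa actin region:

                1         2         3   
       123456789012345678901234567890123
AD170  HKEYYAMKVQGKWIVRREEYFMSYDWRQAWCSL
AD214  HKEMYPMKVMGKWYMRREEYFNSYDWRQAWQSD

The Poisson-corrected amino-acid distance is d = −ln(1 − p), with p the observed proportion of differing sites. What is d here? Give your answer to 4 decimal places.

0.2776

Differing sites — 4:Y/M; 6:A/P; 10:Q/M; 14:I/Y; 15:V/M; 22:M/N; 31:C/Q; 33:L/D.
p = 8/33 = 0.242424.
d = −ln(1 − 0.242424) = −ln(0.757576) = 0.2776.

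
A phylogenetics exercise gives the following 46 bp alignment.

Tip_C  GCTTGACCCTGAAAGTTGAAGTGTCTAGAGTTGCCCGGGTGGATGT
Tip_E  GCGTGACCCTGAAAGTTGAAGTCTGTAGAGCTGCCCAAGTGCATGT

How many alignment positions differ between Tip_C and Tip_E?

7

Differing sites — 3:T/G; 23:G/C; 25:C/G; 31:T/C; 37:G/A; 38:G/A; 42:G/C.
That gives 7 mismatches out of 46 aligned sites, so the Hamming distance is 7.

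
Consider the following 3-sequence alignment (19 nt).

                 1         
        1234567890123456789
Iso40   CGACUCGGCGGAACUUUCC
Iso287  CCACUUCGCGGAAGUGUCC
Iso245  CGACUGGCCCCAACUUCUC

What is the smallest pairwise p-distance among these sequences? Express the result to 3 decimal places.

0.263

Pairwise Hamming distances:
  Iso40 vs Iso287: 5
  Iso40 vs Iso245: 6
  Iso287 vs Iso245: 10
The smallest is 5 mismatches, between Iso40 and Iso287; p = 5/19 = 0.263.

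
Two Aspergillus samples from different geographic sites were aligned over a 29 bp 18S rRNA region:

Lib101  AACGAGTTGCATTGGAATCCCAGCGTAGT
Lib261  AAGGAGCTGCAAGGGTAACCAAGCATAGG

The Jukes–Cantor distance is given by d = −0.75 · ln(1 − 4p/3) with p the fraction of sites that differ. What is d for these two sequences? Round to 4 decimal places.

Differing sites — 3:C/G; 7:T/C; 12:T/A; 13:T/G; 16:A/T; 18:T/A; 21:C/A; 25:G/A; 29:T/G.
p = 9/29 = 0.310345.
d = −0.75 · ln(1 − (4/3)·0.310345) = −0.75 · ln(0.586207) = −0.75 · (-0.534082) = 0.4006.

0.4006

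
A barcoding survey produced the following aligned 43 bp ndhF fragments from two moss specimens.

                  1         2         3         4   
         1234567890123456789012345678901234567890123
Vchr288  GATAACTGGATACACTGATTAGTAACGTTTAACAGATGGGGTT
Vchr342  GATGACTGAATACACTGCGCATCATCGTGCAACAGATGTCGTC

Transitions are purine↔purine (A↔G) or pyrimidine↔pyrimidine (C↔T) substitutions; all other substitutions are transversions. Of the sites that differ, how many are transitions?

The sequences differ at positions 4 (A/G, transition), 9 (G/A, transition), 18 (A/C, transversion), 19 (T/G, transversion), 20 (T/C, transition), 22 (G/T, transversion), 23 (T/C, transition), 25 (A/T, transversion), 29 (T/G, transversion), 30 (T/C, transition), 39 (G/T, transversion), 40 (G/C, transversion), 43 (T/C, transition).
Of the 13 differences, 6 transitions and 7 transversions, so the answer is 6.

6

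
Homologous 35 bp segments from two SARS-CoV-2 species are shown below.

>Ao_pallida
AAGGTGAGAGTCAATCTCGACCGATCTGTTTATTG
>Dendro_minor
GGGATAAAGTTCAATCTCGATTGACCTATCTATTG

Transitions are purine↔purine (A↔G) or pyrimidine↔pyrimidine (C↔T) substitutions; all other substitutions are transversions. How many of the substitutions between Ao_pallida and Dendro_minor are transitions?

11

Differing sites — 1:A/G (Ti); 2:A/G (Ti); 4:G/A (Ti); 6:G/A (Ti); 8:G/A (Ti); 9:A/G (Ti); 10:G/T (Tv); 21:C/T (Ti); 22:C/T (Ti); 25:T/C (Ti); 28:G/A (Ti); 30:T/C (Ti).
Of the 12 differences, 11 transitions and 1 transversion, so the answer is 11.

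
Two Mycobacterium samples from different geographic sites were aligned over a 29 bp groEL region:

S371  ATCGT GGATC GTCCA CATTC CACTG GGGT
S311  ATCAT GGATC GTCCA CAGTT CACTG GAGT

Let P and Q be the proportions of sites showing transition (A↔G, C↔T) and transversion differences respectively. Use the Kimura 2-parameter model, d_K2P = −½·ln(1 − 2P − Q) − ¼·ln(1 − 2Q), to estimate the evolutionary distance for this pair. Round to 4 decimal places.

0.1560

The sequences differ at positions 4 (G/A, transition), 18 (T/G, transversion), 20 (C/T, transition), 27 (G/A, transition).
Of the 4 differences, 3 transitions and 1 transversion over 29 sites: P = 3/29 = 0.103448, Q = 1/29 = 0.034483.
d = −0.5·ln(0.758621) − 0.25·ln(0.931034) = −0.5·(-0.276253) − 0.25·(-0.071459) = 0.1560.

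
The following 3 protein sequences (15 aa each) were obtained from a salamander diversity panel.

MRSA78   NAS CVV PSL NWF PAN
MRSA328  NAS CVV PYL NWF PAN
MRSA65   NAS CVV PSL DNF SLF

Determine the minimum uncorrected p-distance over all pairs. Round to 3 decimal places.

0.067

Pairwise Hamming distances:
  MRSA78 vs MRSA328: 1
  MRSA78 vs MRSA65: 5
  MRSA328 vs MRSA65: 6
The smallest is 1 mismatch, between MRSA78 and MRSA328; p = 1/15 = 0.067.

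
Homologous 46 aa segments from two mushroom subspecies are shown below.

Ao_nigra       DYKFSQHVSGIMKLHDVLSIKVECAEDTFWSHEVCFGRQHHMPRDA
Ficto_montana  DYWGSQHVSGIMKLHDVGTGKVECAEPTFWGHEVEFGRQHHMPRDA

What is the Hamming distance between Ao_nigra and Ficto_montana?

Mismatches occur at site 3 (K→W), site 4 (F→G), site 18 (L→G), site 19 (S→T), site 20 (I→G), site 27 (D→P), site 31 (S→G), site 35 (C→E).
That gives 8 mismatches out of 46 aligned sites, so the Hamming distance is 8.

8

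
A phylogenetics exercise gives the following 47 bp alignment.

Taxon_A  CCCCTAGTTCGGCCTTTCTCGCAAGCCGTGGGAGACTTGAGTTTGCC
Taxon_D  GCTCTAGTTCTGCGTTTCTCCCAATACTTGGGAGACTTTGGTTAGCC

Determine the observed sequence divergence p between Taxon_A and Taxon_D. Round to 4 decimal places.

The sequences differ at positions 1 (C/G), 3 (C/T), 11 (G/T), 14 (C/G), 21 (G/C), 25 (G/T), 26 (C/A), 28 (G/T), 39 (G/T), 40 (A/G), 44 (T/A).
There are 11 differences over 47 sites, so p = 11/47 = 0.2340.

0.2340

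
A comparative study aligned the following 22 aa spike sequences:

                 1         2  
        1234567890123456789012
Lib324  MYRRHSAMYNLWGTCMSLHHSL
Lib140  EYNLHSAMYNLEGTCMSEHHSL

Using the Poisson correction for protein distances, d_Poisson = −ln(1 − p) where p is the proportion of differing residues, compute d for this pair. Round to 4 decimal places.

0.2578

The sequences differ at positions 1 (M/E), 3 (R/N), 4 (R/L), 12 (W/E), 18 (L/E).
p = 5/22 = 0.227273.
d = −ln(1 − 0.227273) = −ln(0.772727) = 0.2578.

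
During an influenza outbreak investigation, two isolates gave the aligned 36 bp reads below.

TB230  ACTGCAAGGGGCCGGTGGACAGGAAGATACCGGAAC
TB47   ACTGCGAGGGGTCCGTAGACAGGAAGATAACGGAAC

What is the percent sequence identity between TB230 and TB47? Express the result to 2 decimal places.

86.11%

The sequences differ at positions 6 (A/G), 12 (C/T), 14 (G/C), 17 (G/A), 30 (C/A).
31 of the 36 sites match, so the percent identity is 31/36 × 100 = 86.11%.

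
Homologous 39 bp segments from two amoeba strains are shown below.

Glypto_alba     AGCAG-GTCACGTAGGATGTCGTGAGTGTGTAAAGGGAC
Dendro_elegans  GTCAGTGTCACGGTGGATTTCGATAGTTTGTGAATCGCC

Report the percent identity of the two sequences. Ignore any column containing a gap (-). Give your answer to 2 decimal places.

Excluding the 1 gap column leaves 38 comparable sites.
The sequences differ at positions 1 (A/G), 2 (G/T), 13 (T/G), 14 (A/T), 19 (G/T), 23 (T/A), 24 (G/T), 28 (G/T), 32 (A/G), 35 (G/T), 36 (G/C), 38 (A/C).
26 of the 38 comparable sites match, so the percent identity is 26/38 × 100 = 68.42%.

68.42%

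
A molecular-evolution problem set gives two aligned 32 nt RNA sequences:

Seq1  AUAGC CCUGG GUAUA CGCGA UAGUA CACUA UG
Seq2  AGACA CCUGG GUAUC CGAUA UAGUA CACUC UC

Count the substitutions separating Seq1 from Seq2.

8

Mismatches occur at site 2 (U↔G), site 4 (G↔C), site 5 (C↔A), site 15 (A↔C), site 18 (C↔A), site 19 (G↔U), site 30 (A↔C), site 32 (G↔C).
That gives 8 mismatches out of 32 aligned sites, so the Hamming distance is 8.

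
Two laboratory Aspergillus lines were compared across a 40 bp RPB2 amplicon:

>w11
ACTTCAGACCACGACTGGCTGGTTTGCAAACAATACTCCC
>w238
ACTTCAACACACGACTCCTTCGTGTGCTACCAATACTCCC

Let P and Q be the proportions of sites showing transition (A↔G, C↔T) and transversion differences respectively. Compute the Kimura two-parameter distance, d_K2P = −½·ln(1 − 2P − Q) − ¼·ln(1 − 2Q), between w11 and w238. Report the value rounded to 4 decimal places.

0.3060

Mismatches occur at site 7 (G/A, transition), site 8 (A/C, transversion), site 9 (C/A, transversion), site 17 (G/C, transversion), site 18 (G/C, transversion), site 19 (C/T, transition), site 21 (G/C, transversion), site 24 (T/G, transversion), site 28 (A/T, transversion), site 30 (A/C, transversion).
Of the 10 differences, 2 transitions and 8 transversions over 40 sites: P = 2/40 = 0.050000, Q = 8/40 = 0.200000.
d = −0.5·ln(0.700000) − 0.25·ln(0.600000) = −0.5·(-0.356675) − 0.25·(-0.510826) = 0.3060.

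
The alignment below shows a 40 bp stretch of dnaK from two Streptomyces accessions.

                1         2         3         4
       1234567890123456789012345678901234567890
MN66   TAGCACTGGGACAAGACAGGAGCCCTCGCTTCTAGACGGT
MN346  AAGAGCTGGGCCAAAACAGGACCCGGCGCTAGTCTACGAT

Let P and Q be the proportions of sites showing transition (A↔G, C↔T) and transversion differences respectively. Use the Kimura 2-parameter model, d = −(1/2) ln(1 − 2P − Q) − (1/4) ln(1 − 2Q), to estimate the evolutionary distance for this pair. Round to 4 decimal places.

The sequences differ at positions 1 (T/A, transversion), 4 (C/A, transversion), 5 (A/G, transition), 11 (A/C, transversion), 15 (G/A, transition), 22 (G/C, transversion), 25 (C/G, transversion), 26 (T/G, transversion), 31 (T/A, transversion), 32 (C/G, transversion), 34 (A/C, transversion), 35 (G/T, transversion), 39 (G/A, transition).
Of the 13 differences, 3 transitions and 10 transversions over 40 sites: P = 3/40 = 0.075000, Q = 10/40 = 0.250000.
d = −0.5·ln(0.600000) − 0.25·ln(0.500000) = −0.5·(-0.510826) − 0.25·(-0.693147) = 0.4287.

0.4287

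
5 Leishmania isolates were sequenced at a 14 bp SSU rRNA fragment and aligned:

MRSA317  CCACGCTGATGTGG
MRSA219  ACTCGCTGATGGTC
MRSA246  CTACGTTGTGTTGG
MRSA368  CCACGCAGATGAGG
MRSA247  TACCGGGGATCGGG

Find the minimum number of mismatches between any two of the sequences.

Pairwise Hamming distances:
  MRSA317 vs MRSA219: 5
  MRSA317 vs MRSA246: 5
  MRSA317 vs MRSA368: 2
  MRSA317 vs MRSA247: 7
  MRSA219 vs MRSA246: 10
  MRSA219 vs MRSA368: 6
  MRSA219 vs MRSA247: 8
  MRSA246 vs MRSA368: 7
  MRSA246 vs MRSA247: 9
  MRSA368 vs MRSA247: 7
The smallest is 2, between MRSA317 and MRSA368.

2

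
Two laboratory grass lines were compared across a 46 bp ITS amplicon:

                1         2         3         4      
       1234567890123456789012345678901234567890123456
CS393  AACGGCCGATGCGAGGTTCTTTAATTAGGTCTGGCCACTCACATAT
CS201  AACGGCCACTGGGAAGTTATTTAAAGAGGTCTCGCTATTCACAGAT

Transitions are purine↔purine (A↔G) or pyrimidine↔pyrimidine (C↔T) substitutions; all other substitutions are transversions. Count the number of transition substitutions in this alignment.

Mismatches occur at site 8 (G↔A, transition), site 9 (A↔C, transversion), site 12 (C↔G, transversion), site 15 (G↔A, transition), site 19 (C↔A, transversion), site 25 (T↔A, transversion), site 26 (T↔G, transversion), site 33 (G↔C, transversion), site 36 (C↔T, transition), site 38 (C↔T, transition), site 44 (T↔G, transversion).
Of the 11 differences, 4 transitions and 7 transversions, so the answer is 4.

4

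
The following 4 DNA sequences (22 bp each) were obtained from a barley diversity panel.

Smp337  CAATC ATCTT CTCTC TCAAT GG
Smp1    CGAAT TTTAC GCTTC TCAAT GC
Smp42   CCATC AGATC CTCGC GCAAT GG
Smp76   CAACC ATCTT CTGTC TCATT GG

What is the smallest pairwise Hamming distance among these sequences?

3

Pairwise Hamming distances:
  Smp337 vs Smp1: 11
  Smp337 vs Smp42: 6
  Smp337 vs Smp76: 3
  Smp1 vs Smp42: 13
  Smp1 vs Smp76: 12
  Smp42 vs Smp76: 9
The smallest is 3, between Smp337 and Smp76.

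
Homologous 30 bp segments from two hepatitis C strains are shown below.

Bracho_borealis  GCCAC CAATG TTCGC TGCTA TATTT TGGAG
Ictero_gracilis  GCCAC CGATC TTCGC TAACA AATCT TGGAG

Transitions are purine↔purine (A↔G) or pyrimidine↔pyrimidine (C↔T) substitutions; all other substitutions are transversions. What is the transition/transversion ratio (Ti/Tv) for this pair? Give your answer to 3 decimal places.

1.333

The sequences differ at positions 7 (A/G, transition), 10 (G/C, transversion), 17 (G/A, transition), 18 (C/A, transversion), 19 (T/C, transition), 21 (T/A, transversion), 24 (T/C, transition).
Of the 7 differences, 4 transitions and 3 transversions, so Ti/Tv = 4/3 = 1.333.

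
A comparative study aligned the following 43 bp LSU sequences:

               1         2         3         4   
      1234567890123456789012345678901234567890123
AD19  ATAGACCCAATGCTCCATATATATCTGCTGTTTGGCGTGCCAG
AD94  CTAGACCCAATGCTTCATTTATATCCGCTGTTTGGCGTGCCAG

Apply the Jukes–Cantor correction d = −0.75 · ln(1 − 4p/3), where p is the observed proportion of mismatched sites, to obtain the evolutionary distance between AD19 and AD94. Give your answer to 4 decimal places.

Mismatches occur at site 1 (A↔C), site 15 (C↔T), site 19 (A↔T), site 26 (T↔C).
p = 4/43 = 0.093023.
d = −0.75 · ln(1 − (4/3)·0.093023) = −0.75 · ln(0.875969) = −0.75 · (-0.132425) = 0.0993.

0.0993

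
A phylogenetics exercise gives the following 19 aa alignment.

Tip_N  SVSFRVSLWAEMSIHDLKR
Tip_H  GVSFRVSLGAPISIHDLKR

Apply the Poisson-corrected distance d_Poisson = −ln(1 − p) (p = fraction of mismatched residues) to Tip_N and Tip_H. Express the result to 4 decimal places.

The sequences differ at positions 1 (S/G), 9 (W/G), 11 (E/P), 12 (M/I).
p = 4/19 = 0.210526.
d = −ln(1 − 0.210526) = −ln(0.789474) = 0.2364.

0.2364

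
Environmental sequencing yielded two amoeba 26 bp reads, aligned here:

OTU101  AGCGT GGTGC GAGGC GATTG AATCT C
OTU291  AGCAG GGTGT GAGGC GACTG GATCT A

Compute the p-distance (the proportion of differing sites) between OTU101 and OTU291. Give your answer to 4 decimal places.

0.2308

Differing sites — 4:G/A; 5:T/G; 10:C/T; 18:T/C; 21:A/G; 26:C/A.
There are 6 differences over 26 sites, so p = 6/26 = 0.2308.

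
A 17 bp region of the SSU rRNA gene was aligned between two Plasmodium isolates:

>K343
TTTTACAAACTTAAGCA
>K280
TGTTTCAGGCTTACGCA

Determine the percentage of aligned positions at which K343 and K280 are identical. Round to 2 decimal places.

Mismatches occur at site 2 (T→G), site 5 (A→T), site 8 (A→G), site 9 (A→G), site 14 (A→C).
12 of the 17 sites match, so the percent identity is 12/17 × 100 = 70.59%.

70.59%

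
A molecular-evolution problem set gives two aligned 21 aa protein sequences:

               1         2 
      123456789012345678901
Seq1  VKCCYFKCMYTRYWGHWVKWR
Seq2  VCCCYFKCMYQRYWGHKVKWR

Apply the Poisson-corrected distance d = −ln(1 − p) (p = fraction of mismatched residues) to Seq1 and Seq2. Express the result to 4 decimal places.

Differing sites — 2:K/C; 11:T/Q; 17:W/K.
p = 3/21 = 0.142857.
d = −ln(1 − 0.142857) = −ln(0.857143) = 0.1542.

0.1542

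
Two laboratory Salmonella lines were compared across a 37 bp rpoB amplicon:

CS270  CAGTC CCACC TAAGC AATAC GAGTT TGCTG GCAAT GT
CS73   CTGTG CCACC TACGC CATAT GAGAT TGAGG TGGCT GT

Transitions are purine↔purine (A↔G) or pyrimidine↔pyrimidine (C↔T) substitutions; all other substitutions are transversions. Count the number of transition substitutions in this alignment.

2

Differing sites — 2:A/T (Tv); 5:C/G (Tv); 13:A/C (Tv); 16:A/C (Tv); 20:C/T (Ti); 24:T/A (Tv); 28:C/A (Tv); 29:T/G (Tv); 31:G/T (Tv); 32:C/G (Tv); 33:A/G (Ti); 34:A/C (Tv).
Of the 12 differences, 2 transitions and 10 transversions, so the answer is 2.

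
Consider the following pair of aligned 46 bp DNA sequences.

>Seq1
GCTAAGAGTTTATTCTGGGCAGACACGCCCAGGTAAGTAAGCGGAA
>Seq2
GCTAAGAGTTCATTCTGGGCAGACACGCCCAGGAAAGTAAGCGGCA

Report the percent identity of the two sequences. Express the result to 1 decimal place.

93.5%

Mismatches occur at site 11 (T/C), site 34 (T/A), site 45 (A/C).
43 of the 46 sites match, so the percent identity is 43/46 × 100 = 93.5%.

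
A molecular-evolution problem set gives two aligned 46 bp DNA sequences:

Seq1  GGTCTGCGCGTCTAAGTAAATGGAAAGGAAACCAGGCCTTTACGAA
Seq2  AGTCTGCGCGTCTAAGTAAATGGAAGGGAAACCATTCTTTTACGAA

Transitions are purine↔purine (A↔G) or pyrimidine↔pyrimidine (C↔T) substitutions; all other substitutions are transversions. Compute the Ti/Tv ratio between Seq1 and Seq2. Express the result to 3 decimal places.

1.500

Differing sites — 1:G/A (Ti); 26:A/G (Ti); 35:G/T (Tv); 36:G/T (Tv); 38:C/T (Ti).
Of the 5 differences, 3 transitions and 2 transversions, so Ti/Tv = 3/2 = 1.500.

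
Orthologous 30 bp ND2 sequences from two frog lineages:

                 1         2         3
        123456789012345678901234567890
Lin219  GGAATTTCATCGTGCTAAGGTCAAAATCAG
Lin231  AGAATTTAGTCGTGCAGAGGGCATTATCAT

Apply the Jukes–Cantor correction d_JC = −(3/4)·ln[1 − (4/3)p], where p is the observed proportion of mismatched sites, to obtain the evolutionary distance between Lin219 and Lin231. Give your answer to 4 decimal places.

0.3831

Mismatches occur at site 1 (G→A), site 8 (C→A), site 9 (A→G), site 16 (T→A), site 17 (A→G), site 21 (T→G), site 24 (A→T), site 25 (A→T), site 30 (G→T).
p = 9/30 = 0.300000.
d = −0.75 · ln(1 − (4/3)·0.300000) = −0.75 · ln(0.600000) = −0.75 · (-0.510826) = 0.3831.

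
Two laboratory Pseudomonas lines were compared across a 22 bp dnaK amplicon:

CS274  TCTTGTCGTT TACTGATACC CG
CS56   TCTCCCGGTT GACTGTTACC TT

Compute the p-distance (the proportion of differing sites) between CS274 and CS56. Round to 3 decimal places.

0.364

Differing sites — 4:T/C; 5:G/C; 6:T/C; 7:C/G; 11:T/G; 16:A/T; 21:C/T; 22:G/T.
There are 8 differences over 22 sites, so p = 8/22 = 0.364.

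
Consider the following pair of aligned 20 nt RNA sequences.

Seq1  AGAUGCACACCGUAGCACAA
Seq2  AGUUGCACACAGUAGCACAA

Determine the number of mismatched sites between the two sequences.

Mismatches occur at site 3 (A↔U), site 11 (C↔A).
That gives 2 mismatches out of 20 aligned sites, so the Hamming distance is 2.

2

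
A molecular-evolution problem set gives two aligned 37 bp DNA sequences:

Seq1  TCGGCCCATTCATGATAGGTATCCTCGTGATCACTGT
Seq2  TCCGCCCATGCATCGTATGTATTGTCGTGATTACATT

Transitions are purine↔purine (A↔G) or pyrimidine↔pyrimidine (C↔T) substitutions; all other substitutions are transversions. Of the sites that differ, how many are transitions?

3

Differing sites — 3:G/C (Tv); 10:T/G (Tv); 14:G/C (Tv); 15:A/G (Ti); 18:G/T (Tv); 23:C/T (Ti); 24:C/G (Tv); 32:C/T (Ti); 35:T/A (Tv); 36:G/T (Tv).
Of the 10 differences, 3 transitions and 7 transversions, so the answer is 3.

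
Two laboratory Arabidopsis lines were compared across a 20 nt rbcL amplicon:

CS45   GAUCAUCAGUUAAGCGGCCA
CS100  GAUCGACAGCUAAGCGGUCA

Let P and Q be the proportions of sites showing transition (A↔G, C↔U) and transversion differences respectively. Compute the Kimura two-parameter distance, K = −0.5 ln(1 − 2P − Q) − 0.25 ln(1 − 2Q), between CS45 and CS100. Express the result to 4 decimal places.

0.2417

Differing sites — 5:A/G (Ti); 6:U/A (Tv); 10:U/C (Ti); 18:C/U (Ti).
Of the 4 differences, 3 transitions and 1 transversion over 20 sites: P = 3/20 = 0.150000, Q = 1/20 = 0.050000.
d = −0.5·ln(0.650000) − 0.25·ln(0.900000) = −0.5·(-0.430783) − 0.25·(-0.105361) = 0.2417.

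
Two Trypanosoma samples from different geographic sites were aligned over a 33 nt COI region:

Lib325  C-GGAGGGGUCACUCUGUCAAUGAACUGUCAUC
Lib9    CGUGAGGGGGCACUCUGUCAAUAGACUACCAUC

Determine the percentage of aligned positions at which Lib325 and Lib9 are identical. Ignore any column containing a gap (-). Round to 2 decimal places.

Excluding the 1 gap column leaves 32 comparable sites.
Differing sites — 3:G/U; 10:U/G; 23:G/A; 24:A/G; 28:G/A; 29:U/C.
26 of the 32 comparable sites match, so the percent identity is 26/32 × 100 = 81.25%.

81.25%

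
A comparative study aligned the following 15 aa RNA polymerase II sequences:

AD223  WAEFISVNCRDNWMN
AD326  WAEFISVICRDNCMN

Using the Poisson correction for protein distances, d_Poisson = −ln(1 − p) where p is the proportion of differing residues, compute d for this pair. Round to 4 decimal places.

Mismatches occur at site 8 (N/I), site 13 (W/C).
p = 2/15 = 0.133333.
d = −ln(1 − 0.133333) = −ln(0.866667) = 0.1431.

0.1431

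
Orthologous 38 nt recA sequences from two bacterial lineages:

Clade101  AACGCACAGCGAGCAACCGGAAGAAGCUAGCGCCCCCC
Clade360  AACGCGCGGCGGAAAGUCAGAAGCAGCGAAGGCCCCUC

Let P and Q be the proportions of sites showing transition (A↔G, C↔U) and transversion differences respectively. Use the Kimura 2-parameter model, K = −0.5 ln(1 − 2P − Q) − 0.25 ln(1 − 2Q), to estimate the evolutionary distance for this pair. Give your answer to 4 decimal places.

0.4916

Mismatches occur at site 6 (A→G, transition), site 8 (A→G, transition), site 12 (A→G, transition), site 13 (G→A, transition), site 14 (C→A, transversion), site 16 (A→G, transition), site 17 (C→U, transition), site 19 (G→A, transition), site 24 (A→C, transversion), site 28 (U→G, transversion), site 30 (G→A, transition), site 31 (C→G, transversion), site 37 (C→U, transition).
Of the 13 differences, 9 transitions and 4 transversions over 38 sites: P = 9/38 = 0.236842, Q = 4/38 = 0.105263.
d = −0.5·ln(0.421053) − 0.25·ln(0.789474) = −0.5·(-0.864997) − 0.25·(-0.236388) = 0.4916.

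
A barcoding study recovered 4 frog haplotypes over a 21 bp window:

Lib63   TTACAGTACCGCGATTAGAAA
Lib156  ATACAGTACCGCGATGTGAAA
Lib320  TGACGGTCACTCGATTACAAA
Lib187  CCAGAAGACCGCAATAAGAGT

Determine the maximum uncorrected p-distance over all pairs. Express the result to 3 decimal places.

0.667

Pairwise Hamming distances:
  Lib63 vs Lib156: 3
  Lib63 vs Lib320: 6
  Lib63 vs Lib187: 9
  Lib156 vs Lib320: 9
  Lib156 vs Lib187: 10
  Lib320 vs Lib187: 14
The largest is 14 mismatches, between Lib320 and Lib187; p = 14/21 = 0.667.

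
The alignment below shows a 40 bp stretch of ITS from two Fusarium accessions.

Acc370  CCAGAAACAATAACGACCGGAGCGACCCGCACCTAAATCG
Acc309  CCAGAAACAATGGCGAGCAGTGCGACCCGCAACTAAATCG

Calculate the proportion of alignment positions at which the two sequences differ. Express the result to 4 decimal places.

Mismatches occur at site 12 (A/G), site 13 (A/G), site 17 (C/G), site 19 (G/A), site 21 (A/T), site 32 (C/A).
There are 6 differences over 40 sites, so p = 6/40 = 0.1500.

0.1500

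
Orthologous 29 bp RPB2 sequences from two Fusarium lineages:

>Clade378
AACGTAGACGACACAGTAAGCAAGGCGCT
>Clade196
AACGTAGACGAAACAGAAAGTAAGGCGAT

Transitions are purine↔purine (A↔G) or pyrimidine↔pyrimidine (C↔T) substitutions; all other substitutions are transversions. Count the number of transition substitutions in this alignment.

The sequences differ at positions 12 (C/A, transversion), 17 (T/A, transversion), 21 (C/T, transition), 28 (C/A, transversion).
Of the 4 differences, 1 transition and 3 transversions, so the answer is 1.

1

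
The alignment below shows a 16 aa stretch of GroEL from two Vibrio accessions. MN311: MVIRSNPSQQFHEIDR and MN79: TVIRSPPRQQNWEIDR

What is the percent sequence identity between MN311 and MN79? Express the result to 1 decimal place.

The sequences differ at positions 1 (M/T), 6 (N/P), 8 (S/R), 11 (F/N), 12 (H/W).
11 of the 16 sites match, so the percent identity is 11/16 × 100 = 68.8%.

68.8%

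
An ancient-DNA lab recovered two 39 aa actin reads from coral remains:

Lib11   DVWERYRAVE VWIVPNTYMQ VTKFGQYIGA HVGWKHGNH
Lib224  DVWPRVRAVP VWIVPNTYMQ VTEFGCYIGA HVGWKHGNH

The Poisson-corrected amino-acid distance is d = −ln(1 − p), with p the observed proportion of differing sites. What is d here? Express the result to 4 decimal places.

The sequences differ at positions 4 (E/P), 6 (Y/V), 10 (E/P), 23 (K/E), 26 (Q/C).
p = 5/39 = 0.128205.
d = −ln(1 − 0.128205) = −ln(0.871795) = 0.1372.

0.1372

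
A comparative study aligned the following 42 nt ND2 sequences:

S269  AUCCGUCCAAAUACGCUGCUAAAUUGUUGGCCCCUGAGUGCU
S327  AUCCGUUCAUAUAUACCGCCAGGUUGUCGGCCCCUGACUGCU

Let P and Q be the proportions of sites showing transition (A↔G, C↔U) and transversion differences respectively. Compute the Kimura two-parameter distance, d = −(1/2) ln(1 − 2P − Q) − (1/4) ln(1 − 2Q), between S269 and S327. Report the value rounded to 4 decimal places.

Mismatches occur at site 7 (C→U, transition), site 10 (A→U, transversion), site 14 (C→U, transition), site 15 (G→A, transition), site 17 (U→C, transition), site 20 (U→C, transition), site 22 (A→G, transition), site 23 (A→G, transition), site 28 (U→C, transition), site 38 (G→C, transversion).
Of the 10 differences, 8 transitions and 2 transversions over 42 sites: P = 8/42 = 0.190476, Q = 2/42 = 0.047619.
d = −0.5·ln(0.571429) − 0.25·ln(0.904762) = −0.5·(-0.559615) − 0.25·(-0.100083) = 0.3048.

0.3048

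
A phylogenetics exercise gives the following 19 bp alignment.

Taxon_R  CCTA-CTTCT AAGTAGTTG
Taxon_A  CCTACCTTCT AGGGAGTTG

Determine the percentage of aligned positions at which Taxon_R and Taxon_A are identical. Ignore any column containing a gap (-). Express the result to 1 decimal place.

Excluding the 1 gap column leaves 18 comparable sites.
The sequences differ at positions 12 (A/G), 14 (T/G).
16 of the 18 comparable sites match, so the percent identity is 16/18 × 100 = 88.9%.

88.9%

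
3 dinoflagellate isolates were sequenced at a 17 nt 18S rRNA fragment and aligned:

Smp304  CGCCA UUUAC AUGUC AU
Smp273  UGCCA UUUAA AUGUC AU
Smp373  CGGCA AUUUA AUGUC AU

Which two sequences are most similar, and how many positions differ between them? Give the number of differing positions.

2

Pairwise Hamming distances:
  Smp304 vs Smp273: 2
  Smp304 vs Smp373: 4
  Smp273 vs Smp373: 4
The smallest is 2, between Smp304 and Smp273.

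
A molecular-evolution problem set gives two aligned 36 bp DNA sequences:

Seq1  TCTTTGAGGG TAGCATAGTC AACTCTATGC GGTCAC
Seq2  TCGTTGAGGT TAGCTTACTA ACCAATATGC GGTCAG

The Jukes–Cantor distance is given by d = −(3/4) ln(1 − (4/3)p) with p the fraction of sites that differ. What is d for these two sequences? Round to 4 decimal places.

Mismatches occur at site 3 (T/G), site 10 (G/T), site 15 (A/T), site 18 (G/C), site 20 (C/A), site 22 (A/C), site 24 (T/A), site 25 (C/A), site 36 (C/G).
p = 9/36 = 0.250000.
d = −0.75 · ln(1 − (4/3)·0.250000) = −0.75 · ln(0.666667) = −0.75 · (-0.405465) = 0.3041.

0.3041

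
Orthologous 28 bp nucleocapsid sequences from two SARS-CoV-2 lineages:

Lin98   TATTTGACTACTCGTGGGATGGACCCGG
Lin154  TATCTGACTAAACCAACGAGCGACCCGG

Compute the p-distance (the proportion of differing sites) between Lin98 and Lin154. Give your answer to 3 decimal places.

The sequences differ at positions 4 (T/C), 11 (C/A), 12 (T/A), 14 (G/C), 15 (T/A), 16 (G/A), 17 (G/C), 20 (T/G), 21 (G/C).
There are 9 differences over 28 sites, so p = 9/28 = 0.321.

0.321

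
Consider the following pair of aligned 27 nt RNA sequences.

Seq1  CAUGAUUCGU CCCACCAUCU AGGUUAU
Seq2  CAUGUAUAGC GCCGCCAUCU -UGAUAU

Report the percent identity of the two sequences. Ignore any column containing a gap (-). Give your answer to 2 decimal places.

69.23%

Excluding the 1 gap column leaves 26 comparable sites.
The sequences differ at positions 5 (A/U), 6 (U/A), 8 (C/A), 10 (U/C), 11 (C/G), 14 (A/G), 22 (G/U), 24 (U/A).
18 of the 26 comparable sites match, so the percent identity is 18/26 × 100 = 69.23%.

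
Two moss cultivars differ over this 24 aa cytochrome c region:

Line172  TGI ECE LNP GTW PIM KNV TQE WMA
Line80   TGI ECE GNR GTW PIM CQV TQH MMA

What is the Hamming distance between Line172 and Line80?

6

The sequences differ at positions 7 (L/G), 9 (P/R), 16 (K/C), 17 (N/Q), 21 (E/H), 22 (W/M).
That gives 6 mismatches out of 24 aligned sites, so the Hamming distance is 6.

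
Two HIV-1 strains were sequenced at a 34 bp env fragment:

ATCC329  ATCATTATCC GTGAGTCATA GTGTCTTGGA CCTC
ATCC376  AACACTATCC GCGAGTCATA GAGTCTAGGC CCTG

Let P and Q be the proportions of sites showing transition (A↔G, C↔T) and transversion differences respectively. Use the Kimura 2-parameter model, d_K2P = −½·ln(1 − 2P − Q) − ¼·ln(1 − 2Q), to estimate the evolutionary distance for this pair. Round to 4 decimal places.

0.2408

Differing sites — 2:T/A (Tv); 5:T/C (Ti); 12:T/C (Ti); 22:T/A (Tv); 27:T/A (Tv); 30:A/C (Tv); 34:C/G (Tv).
Of the 7 differences, 2 transitions and 5 transversions over 34 sites: P = 2/34 = 0.058824, Q = 5/34 = 0.147059.
d = −0.5·ln(0.735293) − 0.25·ln(0.705882) = −0.5·(-0.307486) − 0.25·(-0.348307) = 0.2408.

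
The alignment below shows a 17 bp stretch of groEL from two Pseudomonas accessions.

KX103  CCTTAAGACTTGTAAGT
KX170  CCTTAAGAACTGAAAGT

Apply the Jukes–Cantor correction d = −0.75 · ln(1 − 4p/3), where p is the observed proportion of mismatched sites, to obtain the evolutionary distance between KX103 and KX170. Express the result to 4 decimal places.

The sequences differ at positions 9 (C/A), 10 (T/C), 13 (T/A).
p = 3/17 = 0.176471.
d = −0.75 · ln(1 − (4/3)·0.176471) = −0.75 · ln(0.764705) = −0.75 · (-0.268265) = 0.2012.

0.2012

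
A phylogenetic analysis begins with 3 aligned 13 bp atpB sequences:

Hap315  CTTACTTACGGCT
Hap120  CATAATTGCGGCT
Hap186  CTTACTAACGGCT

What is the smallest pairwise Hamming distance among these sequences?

1

Pairwise Hamming distances:
  Hap315 vs Hap120: 3
  Hap315 vs Hap186: 1
  Hap120 vs Hap186: 4
The smallest is 1, between Hap315 and Hap186.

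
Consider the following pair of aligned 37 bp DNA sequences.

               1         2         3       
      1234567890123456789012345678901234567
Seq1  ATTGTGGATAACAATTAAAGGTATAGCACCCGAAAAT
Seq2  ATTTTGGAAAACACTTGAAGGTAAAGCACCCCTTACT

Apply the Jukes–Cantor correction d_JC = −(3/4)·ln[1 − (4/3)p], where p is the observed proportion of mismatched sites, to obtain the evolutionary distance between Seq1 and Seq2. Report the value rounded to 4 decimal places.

Mismatches occur at site 4 (G/T), site 9 (T/A), site 14 (A/C), site 17 (A/G), site 24 (T/A), site 32 (G/C), site 33 (A/T), site 34 (A/T), site 36 (A/C).
p = 9/37 = 0.243243.
d = −0.75 · ln(1 − (4/3)·0.243243) = −0.75 · ln(0.675676) = −0.75 · (-0.392042) = 0.2940.

0.2940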